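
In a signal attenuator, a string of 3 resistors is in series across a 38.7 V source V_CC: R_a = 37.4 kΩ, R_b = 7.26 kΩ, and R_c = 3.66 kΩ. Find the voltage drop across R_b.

V ≈ 5.81 V

ΣR = 37.4 + 7.26 + 3.66 = 48.32 kΩ.
Voltage divider: V = V_CC · (7.260 / 48.32) = 38.7 × 0.1502 = 5.815 V.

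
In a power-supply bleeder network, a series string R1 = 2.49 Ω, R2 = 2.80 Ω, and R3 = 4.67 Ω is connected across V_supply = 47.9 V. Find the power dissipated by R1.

P ≈ 57.6 W

The common current is I = 47.9/9.960 = 4.809 A.
P = I²R = 23.13 × 2.49 = 57.59 W.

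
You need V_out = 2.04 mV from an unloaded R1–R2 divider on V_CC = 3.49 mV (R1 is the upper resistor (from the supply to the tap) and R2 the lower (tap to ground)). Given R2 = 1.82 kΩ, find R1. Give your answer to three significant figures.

R1 ≈ 1.29 kΩ

The divider ratio is R2/(R1+R2) = 2.04/3.49 = 0.5845.
Rearranging, R1 = R2·(1−k)/k = 1.82 × 0.7108 = 1.294 kΩ.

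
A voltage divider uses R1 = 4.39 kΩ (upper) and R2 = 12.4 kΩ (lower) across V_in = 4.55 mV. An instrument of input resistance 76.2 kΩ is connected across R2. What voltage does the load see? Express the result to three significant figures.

V_out ≈ 3.22 mV

First combine the lower leg with the load: R2 ‖ R_L = 10.66 kΩ.
Now apply the divider: V_out = 4.55 × 0.7084 = 3.223 mV.
(Unloaded it would be 3.36 mV; the load pulls it down.)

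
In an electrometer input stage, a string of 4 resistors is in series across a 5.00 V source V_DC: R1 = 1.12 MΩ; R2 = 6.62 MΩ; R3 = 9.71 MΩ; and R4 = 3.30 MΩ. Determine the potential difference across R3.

ΣR = 1.12 + 6.62 + 9.71 + 3.30 = 20.75 MΩ.
Voltage divider: V = V_DC · (9.710 / 20.75) = 5.00 × 0.4680 = 2.340 V.

V ≈ 2.34 V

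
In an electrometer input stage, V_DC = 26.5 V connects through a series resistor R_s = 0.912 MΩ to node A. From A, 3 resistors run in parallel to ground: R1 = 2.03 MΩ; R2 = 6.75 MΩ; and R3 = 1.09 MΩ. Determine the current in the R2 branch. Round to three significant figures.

Combine the parallel branches: R_p = (1/2.03 + 1/6.75 + 1/1.09)⁻¹ = 0.6418 MΩ.
V_A = 26.5 × 0.6418/1.554 = 10.95 V.
I(R2) = V_A / R2 = 10.95/6.75 = 1.622 µA.

I ≈ 1.62 µA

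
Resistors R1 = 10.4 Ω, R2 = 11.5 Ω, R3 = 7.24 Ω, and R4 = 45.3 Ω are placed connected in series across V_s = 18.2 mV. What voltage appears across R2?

V ≈ 2.81 mV

ΣR = 10.4 + 11.5 + 7.24 + 45.3 = 74.44 Ω.
V = V_s · R/ΣR = 18.2 × 0.1545 = 2.812 mV.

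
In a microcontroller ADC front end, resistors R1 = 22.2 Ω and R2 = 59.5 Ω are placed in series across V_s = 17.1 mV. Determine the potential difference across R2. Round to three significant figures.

ΣR = 22.2 + 59.5 = 81.70 Ω.
By the voltage-divider rule, V = 17.1 × 59.50/81.70 = 12.45 mV.

V ≈ 12.5 mV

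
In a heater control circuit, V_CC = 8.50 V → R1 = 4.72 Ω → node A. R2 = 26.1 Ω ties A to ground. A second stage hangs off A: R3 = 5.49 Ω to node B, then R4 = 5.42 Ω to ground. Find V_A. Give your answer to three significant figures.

The second stage (R3 + R4 = 10.91 Ω) loads node A in parallel with R2.
Effective lower resistance at A: R2 ‖ 10.91 = 7.694 Ω.
So V_A = 8.50 × 0.6198 = 5.268 V.

V_A ≈ 5.27 V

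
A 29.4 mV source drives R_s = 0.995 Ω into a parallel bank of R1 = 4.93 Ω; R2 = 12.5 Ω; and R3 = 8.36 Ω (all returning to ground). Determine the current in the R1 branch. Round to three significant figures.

I ≈ 4.26 mA

Equivalent of the parallel group: R_p = 2.485 Ω.
V_A by voltage divider: V_A = 29.4 × 2.485/(0.995 + 2.485) = 20.99 mV.
I(R1) = V_A / R1 = 20.99/4.93 = 4.258 mA.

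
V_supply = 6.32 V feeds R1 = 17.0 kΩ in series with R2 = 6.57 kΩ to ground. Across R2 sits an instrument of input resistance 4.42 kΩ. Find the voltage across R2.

V_out ≈ 0.850 V

The load sits in parallel with R2, giving an effective lower resistance R2' = R2·R_L/(R2+R_L) = 2.642 kΩ.
Voltage divider with the loaded lower leg: V_out = 6.32 × 2.642/(17.0 + 2.642) = 6.32 × 0.1345 = 0.8502 V.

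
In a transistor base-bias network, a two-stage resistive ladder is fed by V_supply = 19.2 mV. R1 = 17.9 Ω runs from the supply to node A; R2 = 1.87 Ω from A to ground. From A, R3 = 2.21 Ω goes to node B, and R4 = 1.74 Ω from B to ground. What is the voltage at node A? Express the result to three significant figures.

V_A ≈ 1.27 mV

The second stage (R3 + R4 = 3.950 Ω) loads node A in parallel with R2.
R2 ‖ (R3+R4) = 1.269 Ω.
V_A = 19.2 × 1.269/(17.9 + 1.269) = 1.271 mV.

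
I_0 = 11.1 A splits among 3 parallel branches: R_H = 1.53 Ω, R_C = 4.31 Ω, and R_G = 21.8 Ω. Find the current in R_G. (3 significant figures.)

Conductances: ΣG = 1/1.53 + 1/4.31 + 1/21.8 = 0.9315 (1/Ω).
R_G takes the fraction G_k/ΣG = 0.04587/0.9315 = 0.04925, so I = 11.1 × 0.04925 = 0.5466 A.

I ≈ 0.547 A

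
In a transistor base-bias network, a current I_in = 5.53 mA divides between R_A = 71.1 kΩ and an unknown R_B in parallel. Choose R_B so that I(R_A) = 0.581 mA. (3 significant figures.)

R_B ≈ 8.35 kΩ

The fraction through R_A equals R_B/(R_A+R_B).
With f = 0.1051, R_B = R_A · f/(1−f) = 71.1 × 0.1174 = 8.347 kΩ.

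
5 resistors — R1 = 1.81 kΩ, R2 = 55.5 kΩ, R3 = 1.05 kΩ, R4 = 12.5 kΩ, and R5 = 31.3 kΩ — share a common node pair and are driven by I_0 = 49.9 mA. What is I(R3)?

ΣG = 1/1.81 + 1/55.5 + 1/1.05 + 1/12.5 + 1/31.3 = 1.635.
By the current-divider rule, I = I_0 · G_k/ΣG = 49.9 × 0.5826 = 29.07 mA.

I ≈ 29.1 mA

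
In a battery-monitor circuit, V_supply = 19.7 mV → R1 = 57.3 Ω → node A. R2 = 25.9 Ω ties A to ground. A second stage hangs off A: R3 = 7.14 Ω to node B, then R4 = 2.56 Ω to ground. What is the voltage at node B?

V_B ≈ 0.570 mV

Node A sees R2 in parallel with the series input of stage 2, R3 + R4 = 9.700 Ω.
Effective lower resistance at A: R2 ‖ 9.700 = 7.057 Ω.
First divider: V_A = V_supply · 7.057/(57.3 + 7.057) = 2.160 mV.
Stage 2 is unloaded, so V_B = V_A · R4/(R3+R4) = 2.160 × 2.56/9.700 = 0.5701 mV.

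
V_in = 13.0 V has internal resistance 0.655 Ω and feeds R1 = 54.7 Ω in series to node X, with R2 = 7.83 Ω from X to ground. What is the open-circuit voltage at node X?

R1' = 0.655 + 54.7 = 55.36 Ω (source resistance + R1).
With X open, the divider is unloaded: V_th = 13.0 × 7.83/63.19 = 1.611 V.

V_th ≈ 1.61 V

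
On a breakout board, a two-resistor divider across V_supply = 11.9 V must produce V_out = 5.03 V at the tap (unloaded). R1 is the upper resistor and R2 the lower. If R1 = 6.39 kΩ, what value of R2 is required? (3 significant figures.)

R2 ≈ 4.68 kΩ

Required fraction k = V_out/V_supply = 0.4227.
So R2 = R1 · V_out/(V_supply − V_out) = 6.39 × 5.03/(11.9 − 5.03) = 6.39 × 0.7322 = 4.679 kΩ.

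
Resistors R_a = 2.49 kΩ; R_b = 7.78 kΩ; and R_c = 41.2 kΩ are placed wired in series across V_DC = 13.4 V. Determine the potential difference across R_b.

Series total: ΣR = 2.49 + 7.78 + 41.2 = 51.47 kΩ.
V = V_DC · R/ΣR = 13.4 × 0.1512 = 2.025 V.

V ≈ 2.03 V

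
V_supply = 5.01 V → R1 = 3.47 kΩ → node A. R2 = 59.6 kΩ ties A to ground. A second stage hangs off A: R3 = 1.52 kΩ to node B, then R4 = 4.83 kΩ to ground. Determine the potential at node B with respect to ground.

Looking into the second stage from A: R3 + R4 = 6.350 kΩ appears in parallel with R2.
Effective lower resistance at A: R2 ‖ 6.350 = 5.739 kΩ.
First divider: V_A = V_supply · 5.739/(3.47 + 5.739) = 3.122 V.
Stage 2 is unloaded, so V_B = V_A · R4/(R3+R4) = 3.122 × 4.83/6.350 = 2.375 V.

V_B ≈ 2.37 V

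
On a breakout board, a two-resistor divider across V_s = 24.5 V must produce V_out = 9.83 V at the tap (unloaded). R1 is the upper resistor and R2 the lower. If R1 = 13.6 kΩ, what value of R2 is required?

The divider ratio is R2/(R1+R2) = 9.83/24.5 = 0.4012.
Rearranging, R2 = R1·k/(1−k) = 13.6 × 0.6701 = 9.113 kΩ.

R2 ≈ 9.11 kΩ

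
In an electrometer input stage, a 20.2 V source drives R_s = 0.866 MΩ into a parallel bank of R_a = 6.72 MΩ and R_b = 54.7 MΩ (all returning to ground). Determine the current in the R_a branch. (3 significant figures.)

I ≈ 2.63 µA

Parallel bank: R_p = 1/(1/6.72 + 1/54.7) = 5.985 MΩ.
V_A = 20.2 × 5.985/6.851 = 17.65 V.
I(R_a) = V_A / R_a = 17.65/6.72 = 2.626 µA.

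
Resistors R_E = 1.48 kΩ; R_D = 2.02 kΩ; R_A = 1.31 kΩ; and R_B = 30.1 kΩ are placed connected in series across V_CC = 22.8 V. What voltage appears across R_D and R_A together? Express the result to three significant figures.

V ≈ 2.17 V

Series total: ΣR = 1.48 + 2.02 + 1.31 + 30.1 = 34.91 kΩ.
R_{R_D..R_A} = 2.02 + 1.31 = 3.330 kΩ.
Voltage divider: V = V_CC · (3.330 / 34.91) = 22.8 × 0.09539 = 2.175 V.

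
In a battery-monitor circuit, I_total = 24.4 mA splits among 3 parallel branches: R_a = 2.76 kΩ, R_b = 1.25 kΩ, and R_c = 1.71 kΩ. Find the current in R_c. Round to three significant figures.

I ≈ 8.17 mA

Total conductance ΣG = 1/2.76 + 1/1.25 + 1/1.71 = 1.747 (units of 1/kΩ).
R_c takes the fraction G_k/ΣG = 0.5848/1.747 = 0.3347, so I = 24.4 × 0.3347 = 8.167 mA.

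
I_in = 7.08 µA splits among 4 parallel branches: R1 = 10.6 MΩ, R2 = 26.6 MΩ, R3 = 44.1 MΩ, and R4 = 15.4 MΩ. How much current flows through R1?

Total conductance ΣG = 1/10.6 + 1/26.6 + 1/44.1 + 1/15.4 = 0.2195 (units of 1/MΩ).
By the current-divider rule, I = I_in · G_k/ΣG = 7.08 × 0.4297 = 3.042 µA.

I ≈ 3.04 µA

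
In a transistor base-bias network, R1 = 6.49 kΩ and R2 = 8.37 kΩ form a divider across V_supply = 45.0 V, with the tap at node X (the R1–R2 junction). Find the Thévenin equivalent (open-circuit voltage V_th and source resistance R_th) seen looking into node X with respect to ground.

V_th ≈ 25.3 V, R_th ≈ 3.66 kΩ

Open-circuit (no load on X): V_th = V_supply · R2/(R1 + R2) = 45.0 × 8.37/(6.490 + 8.37) = 25.35 V.
With V_supply suppressed (replaced by a short), R_th = R1 ‖ R2 = (6.490 × 8.37)/(6.490 + 8.37) = 3.656 kΩ.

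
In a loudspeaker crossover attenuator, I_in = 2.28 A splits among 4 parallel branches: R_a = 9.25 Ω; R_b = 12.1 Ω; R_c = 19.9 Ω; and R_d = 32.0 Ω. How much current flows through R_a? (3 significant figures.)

Total conductance ΣG = 1/9.25 + 1/12.1 + 1/19.9 + 1/32.0 = 0.2723 (units of 1/Ω).
R_a takes the fraction G_k/ΣG = 0.1081/0.2723 = 0.3971, so I = 2.28 × 0.3971 = 0.9054 A.

I ≈ 0.905 A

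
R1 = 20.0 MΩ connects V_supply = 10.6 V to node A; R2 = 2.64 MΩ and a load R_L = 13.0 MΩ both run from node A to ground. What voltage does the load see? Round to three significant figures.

V_out ≈ 1.05 V

First combine the lower leg with the load: R2 ‖ R_L = 2.194 MΩ.
Voltage divider with the loaded lower leg: V_out = 10.6 × 2.194/(20.0 + 2.194) = 10.6 × 0.09887 = 1.048 V.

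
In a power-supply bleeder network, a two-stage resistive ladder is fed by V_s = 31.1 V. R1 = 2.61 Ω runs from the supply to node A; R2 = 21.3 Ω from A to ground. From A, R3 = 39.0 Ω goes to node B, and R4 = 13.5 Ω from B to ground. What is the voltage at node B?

Looking into the second stage from A: R3 + R4 = 52.50 Ω appears in parallel with R2.
R2 ‖ (R3+R4) = 15.15 Ω.
V_A = 31.1 × 15.15/(2.61 + 15.15) = 26.53 V.
Then the unloaded second divider: V_B = V_A × R4/(R3+R4) = 26.53 × 0.2571 = 6.822 V.

V_B ≈ 6.82 V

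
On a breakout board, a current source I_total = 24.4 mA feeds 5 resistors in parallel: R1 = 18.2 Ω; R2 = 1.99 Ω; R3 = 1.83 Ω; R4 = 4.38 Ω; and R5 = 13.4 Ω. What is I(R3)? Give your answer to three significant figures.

ΣG = 1/18.2 + 1/1.99 + 1/1.83 + 1/4.38 + 1/13.4 = 1.407.
Current divider: I(R3) = I_total · G_k/ΣG = 24.4 × (0.5464/1.407) = 24.4 × 0.3884 = 9.477 mA.

I ≈ 9.48 mA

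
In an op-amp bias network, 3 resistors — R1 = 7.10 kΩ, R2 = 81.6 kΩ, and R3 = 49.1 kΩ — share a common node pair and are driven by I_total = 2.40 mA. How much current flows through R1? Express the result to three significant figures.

I ≈ 1.95 mA

Conductances: ΣG = 1/7.10 + 1/81.6 + 1/49.1 = 0.1735 (1/kΩ).
Current divider: I(R1) = I_total · G_k/ΣG = 2.40 × (0.1408/0.1735) = 2.40 × 0.8119 = 1.949 mA.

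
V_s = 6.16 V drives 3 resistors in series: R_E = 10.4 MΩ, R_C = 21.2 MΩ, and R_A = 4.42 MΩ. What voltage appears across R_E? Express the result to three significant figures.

V ≈ 1.78 V

ΣR = 10.4 + 21.2 + 4.42 = 36.02 MΩ.
Voltage divider: V = V_s · (10.40 / 36.02) = 6.16 × 0.2887 = 1.779 V.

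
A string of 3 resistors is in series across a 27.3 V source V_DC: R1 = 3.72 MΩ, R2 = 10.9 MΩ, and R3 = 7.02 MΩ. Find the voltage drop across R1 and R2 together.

V ≈ 18.4 V

ΣR = 3.72 + 10.9 + 7.02 = 21.64 MΩ.
R_{R1..R2} = 3.72 + 10.9 = 14.62 MΩ.
By the voltage-divider rule, V = 27.3 × 14.62/21.64 = 18.44 V.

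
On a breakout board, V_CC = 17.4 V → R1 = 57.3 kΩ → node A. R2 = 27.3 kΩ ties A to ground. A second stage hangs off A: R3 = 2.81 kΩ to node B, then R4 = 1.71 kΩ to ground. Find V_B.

V_B ≈ 0.417 V

Node A sees R2 in parallel with the series input of stage 2, R3 + R4 = 4.520 kΩ.
R2 ‖ (R3+R4) = 3.878 kΩ.
So V_A = 17.4 × 0.06339 = 1.103 V.
Stage 2 is unloaded, so V_B = V_A · R4/(R3+R4) = 1.103 × 1.71/4.520 = 0.4173 V.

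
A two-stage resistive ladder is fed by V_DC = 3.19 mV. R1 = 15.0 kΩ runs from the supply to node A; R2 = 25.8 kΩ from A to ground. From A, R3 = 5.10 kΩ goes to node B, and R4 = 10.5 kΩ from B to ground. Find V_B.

Node A sees R2 in parallel with the series input of stage 2, R3 + R4 = 15.60 kΩ.
R2 ‖ (R3+R4) = 9.722 kΩ.
So V_A = 3.19 × 0.3932 = 1.254 mV.
V_B = V_A × 0.6731 = 0.8443 mV.

V_B ≈ 0.844 mV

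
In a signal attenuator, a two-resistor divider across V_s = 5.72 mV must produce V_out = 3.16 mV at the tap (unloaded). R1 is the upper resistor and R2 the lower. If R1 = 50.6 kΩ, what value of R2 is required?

R2 ≈ 62.5 kΩ

V_out/V_s = R2/(R1+R2) = 0.5524.
So R2 = R1 · V_out/(V_s − V_out) = 50.6 × 3.16/(5.72 − 3.16) = 50.6 × 1.234 = 62.46 kΩ.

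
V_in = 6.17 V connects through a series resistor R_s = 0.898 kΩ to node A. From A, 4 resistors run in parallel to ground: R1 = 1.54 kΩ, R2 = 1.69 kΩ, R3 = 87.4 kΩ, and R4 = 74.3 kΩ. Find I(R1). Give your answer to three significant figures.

I ≈ 1.87 mA

Parallel bank: R_p = 1/(1/1.54 + 1/1.69 + 1/87.4 + 1/74.3) = 0.7899 kΩ.
Node voltage V_A = V_in · R_p/(R_s + R_p) = 6.17 × 0.4680 = 2.887 V.
I(R1) = V_A / R1 = 2.887/1.54 = 1.875 mA.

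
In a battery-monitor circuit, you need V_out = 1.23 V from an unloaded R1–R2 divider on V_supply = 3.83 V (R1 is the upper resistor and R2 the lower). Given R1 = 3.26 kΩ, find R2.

R2 ≈ 1.54 kΩ

The divider ratio is R2/(R1+R2) = 1.23/3.83 = 0.3211.
Rearranging, R2 = R1·k/(1−k) = 3.26 × 0.4731 = 1.542 kΩ.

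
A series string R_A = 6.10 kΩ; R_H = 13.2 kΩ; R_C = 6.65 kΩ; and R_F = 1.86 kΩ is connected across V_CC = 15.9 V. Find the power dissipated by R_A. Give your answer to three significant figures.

ΣR = 27.81 kΩ → I = 15.9/27.81 = 0.5717 mA.
V(R_A) = I·R = 3.488 V; P = V·I = 3.488 × 0.5717 = 1.994 mW.

P ≈ 1.99 mW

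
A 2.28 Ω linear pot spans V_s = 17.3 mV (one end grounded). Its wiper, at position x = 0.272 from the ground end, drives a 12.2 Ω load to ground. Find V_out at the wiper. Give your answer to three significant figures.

V_out ≈ 4.54 mV

Lower segment x·R_p = 0.6202 Ω; upper segment (1−x)·R_p = 1.660 Ω.
Lower segment in parallel with the load: 0.6202 ‖ 12.2 = 0.5902 Ω.
Then V_out = V_s · 0.5902/(1.660 + 0.5902) = 4.538 mV.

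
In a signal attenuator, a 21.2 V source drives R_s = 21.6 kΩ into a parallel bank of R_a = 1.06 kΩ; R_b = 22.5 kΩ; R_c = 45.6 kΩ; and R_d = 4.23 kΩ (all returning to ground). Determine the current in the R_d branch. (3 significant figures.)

Equivalent of the parallel group: R_p = 0.8025 kΩ.
V_A by voltage divider: V_A = 21.2 × 0.8025/(21.6 + 0.8025) = 0.7594 V.
Branch current I = V_A/R_d = 0.7594/4.23 = 0.1795 mA.
(Check via current divider: I_total = 0.9463 mA; share G_k/ΣG = 0.1897 → same result.)

I ≈ 0.180 mA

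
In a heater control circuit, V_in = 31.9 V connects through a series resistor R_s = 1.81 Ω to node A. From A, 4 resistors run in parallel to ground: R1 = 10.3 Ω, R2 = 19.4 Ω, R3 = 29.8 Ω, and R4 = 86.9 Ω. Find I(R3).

Parallel bank: R_p = 1/(1/10.3 + 1/19.4 + 1/29.8 + 1/86.9) = 5.163 Ω.
V_A = 31.9 × 5.163/6.973 = 23.62 V.
Branch current I = V_A/R3 = 23.62/29.8 = 0.7926 A.

I ≈ 0.793 A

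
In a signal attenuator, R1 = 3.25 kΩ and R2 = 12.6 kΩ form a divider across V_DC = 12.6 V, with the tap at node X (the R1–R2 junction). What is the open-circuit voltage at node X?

V_th is the unloaded tap voltage: V_DC · R2/(R1+R2) = 12.6 × 0.7950 = 10.02 V.

V_th ≈ 10.0 V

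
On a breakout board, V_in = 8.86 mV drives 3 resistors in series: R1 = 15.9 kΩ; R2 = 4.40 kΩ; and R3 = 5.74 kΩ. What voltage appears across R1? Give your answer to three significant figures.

V ≈ 5.41 mV

Series total: ΣR = 15.9 + 4.40 + 5.74 = 26.04 kΩ.
By the voltage-divider rule, V = 8.86 × 15.90/26.04 = 5.410 mV.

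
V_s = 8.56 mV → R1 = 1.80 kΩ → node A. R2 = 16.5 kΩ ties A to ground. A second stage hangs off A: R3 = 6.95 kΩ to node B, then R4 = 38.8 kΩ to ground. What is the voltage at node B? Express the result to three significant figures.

V_B ≈ 6.32 mV

Node A sees R2 in parallel with the series input of stage 2, R3 + R4 = 45.75 kΩ.
Effective lower resistance at A: R2 ‖ 45.75 = 12.13 kΩ.
So V_A = 8.56 × 0.8708 = 7.454 mV.
Stage 2 is unloaded, so V_B = V_A · R4/(R3+R4) = 7.454 × 38.8/45.75 = 6.321 mV.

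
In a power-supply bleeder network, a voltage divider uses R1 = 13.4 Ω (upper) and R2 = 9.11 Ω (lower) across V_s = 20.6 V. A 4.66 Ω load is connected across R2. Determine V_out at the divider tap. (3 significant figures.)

V_out ≈ 3.85 V

First combine the lower leg with the load: R2 ‖ R_L = 3.083 Ω.
Voltage divider with the loaded lower leg: V_out = 20.6 × 3.083/(13.4 + 3.083) = 20.6 × 0.1870 = 3.853 V.
(Unloaded it would be 8.34 V; the load pulls it down.)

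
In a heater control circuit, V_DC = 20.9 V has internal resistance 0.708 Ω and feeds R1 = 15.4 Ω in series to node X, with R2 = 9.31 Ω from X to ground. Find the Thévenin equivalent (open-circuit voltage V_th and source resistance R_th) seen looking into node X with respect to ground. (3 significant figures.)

R1' = 0.708 + 15.4 = 16.11 Ω (source resistance + R1).
With X open, the divider is unloaded: V_th = 20.9 × 9.31/25.42 = 7.655 V.
Looking into X with the source shorted: R_th = R1'·R2/(R1'+R2) = 16.11 × 9.31/25.42 = 5.900 Ω.

V_th ≈ 7.66 V, R_th ≈ 5.90 Ω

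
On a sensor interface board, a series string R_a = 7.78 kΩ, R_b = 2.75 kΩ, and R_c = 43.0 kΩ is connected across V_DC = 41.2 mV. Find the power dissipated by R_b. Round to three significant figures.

Series current I = V_DC/ΣR = 41.2/53.53 = 0.7697 µA.
P = I²R = 0.5924 × 2.75 = 1.629 nW.

P ≈ 1.63 nW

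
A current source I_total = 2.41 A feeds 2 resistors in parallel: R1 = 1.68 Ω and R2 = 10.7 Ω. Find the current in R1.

I ≈ 2.08 A

With just two branches, the current splits inversely with resistance.
So I = 2.41 × 10.7/12.38 = 2.083 A.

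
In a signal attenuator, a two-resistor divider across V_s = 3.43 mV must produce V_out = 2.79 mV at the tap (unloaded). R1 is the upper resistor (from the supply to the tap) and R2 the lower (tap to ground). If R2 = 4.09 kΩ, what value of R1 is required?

R1 ≈ 0.938 kΩ

The divider ratio is R2/(R1+R2) = 2.79/3.43 = 0.8134.
Rearranging, R1 = R2·(1−k)/k = 4.09 × 0.2294 = 0.9382 kΩ.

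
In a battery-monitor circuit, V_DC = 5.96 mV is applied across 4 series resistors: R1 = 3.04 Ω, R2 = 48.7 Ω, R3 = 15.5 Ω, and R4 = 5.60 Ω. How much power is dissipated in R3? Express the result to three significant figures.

ΣR = 72.84 Ω → I = 5.96/72.84 = 0.08182 mA.
V(R3) = I·R = 1.268 mV; P = V·I = 1.268 × 0.08182 = 0.1038 µW.

P ≈ 0.104 µW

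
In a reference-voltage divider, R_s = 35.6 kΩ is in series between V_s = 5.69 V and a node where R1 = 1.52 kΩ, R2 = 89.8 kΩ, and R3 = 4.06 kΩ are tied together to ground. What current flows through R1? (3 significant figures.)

Parallel bank: R_p = 1/(1/1.52 + 1/89.8 + 1/4.06) = 1.092 kΩ.
V_A = 5.69 × 1.092/36.69 = 0.1694 V.
I(R1) = V_A / R1 = 0.1694/1.52 = 0.1115 mA.

I ≈ 0.111 mA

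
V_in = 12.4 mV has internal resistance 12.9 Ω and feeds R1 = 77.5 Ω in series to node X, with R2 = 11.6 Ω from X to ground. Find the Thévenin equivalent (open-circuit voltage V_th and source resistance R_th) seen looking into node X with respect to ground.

V_th ≈ 1.41 mV, R_th ≈ 10.3 Ω

R1' = 12.9 + 77.5 = 90.40 Ω (source resistance + R1).
With X open, the divider is unloaded: V_th = 12.4 × 11.6/102.0 = 1.410 mV.
With V_in suppressed (replaced by a short), R_th = R1' ‖ R2 = (90.40 × 11.6)/(90.40 + 11.6) = 10.28 Ω.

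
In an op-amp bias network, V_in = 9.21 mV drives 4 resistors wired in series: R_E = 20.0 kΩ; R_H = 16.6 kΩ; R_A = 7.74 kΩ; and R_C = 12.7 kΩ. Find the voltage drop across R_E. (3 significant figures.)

V ≈ 3.23 mV

Series total: ΣR = 20.0 + 16.6 + 7.74 + 12.7 = 57.04 kΩ.
By the voltage-divider rule, V = 9.21 × 20.00/57.04 = 3.229 mV.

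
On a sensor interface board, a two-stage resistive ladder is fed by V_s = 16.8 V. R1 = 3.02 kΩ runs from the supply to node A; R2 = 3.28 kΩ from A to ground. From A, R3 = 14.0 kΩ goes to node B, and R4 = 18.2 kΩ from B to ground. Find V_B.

V_B ≈ 4.71 V

Node A sees R2 in parallel with the series input of stage 2, R3 + R4 = 32.20 kΩ.
R2 ‖ (R3+R4) = 2.977 kΩ.
First divider: V_A = V_s · 2.977/(3.02 + 2.977) = 8.339 V.
Then the unloaded second divider: V_B = V_A × R4/(R3+R4) = 8.339 × 0.5652 = 4.714 V.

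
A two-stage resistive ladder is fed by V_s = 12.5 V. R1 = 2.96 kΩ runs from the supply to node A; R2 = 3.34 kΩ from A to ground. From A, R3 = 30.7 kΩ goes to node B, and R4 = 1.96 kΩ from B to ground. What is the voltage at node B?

V_B ≈ 0.379 V

The second stage (R3 + R4 = 32.66 kΩ) loads node A in parallel with R2.
Effective lower resistance at A: R2 ‖ 32.66 = 3.030 kΩ.
V_A = 12.5 × 3.030/(2.96 + 3.030) = 6.323 V.
Stage 2 is unloaded, so V_B = V_A · R4/(R3+R4) = 6.323 × 1.96/32.66 = 0.3795 V.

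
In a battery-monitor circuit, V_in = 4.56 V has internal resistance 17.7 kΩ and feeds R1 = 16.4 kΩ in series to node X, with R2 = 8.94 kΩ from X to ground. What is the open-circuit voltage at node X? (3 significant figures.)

R1' = 17.7 + 16.4 = 34.10 kΩ (source resistance + R1).
V_th is the unloaded tap voltage: V_in · R2/(R1'+R2) = 4.56 × 0.2077 = 0.9472 V.

V_th ≈ 0.947 V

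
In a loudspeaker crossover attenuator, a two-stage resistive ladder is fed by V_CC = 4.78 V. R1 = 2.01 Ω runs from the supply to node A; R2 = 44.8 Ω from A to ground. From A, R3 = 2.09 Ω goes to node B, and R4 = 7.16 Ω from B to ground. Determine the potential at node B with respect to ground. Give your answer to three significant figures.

V_B ≈ 2.93 V

The second stage (R3 + R4 = 9.250 Ω) loads node A in parallel with R2.
R2 ‖ (R3+R4) = 7.667 Ω.
So V_A = 4.78 × 0.7923 = 3.787 V.
Then the unloaded second divider: V_B = V_A × R4/(R3+R4) = 3.787 × 0.7741 = 2.931 V.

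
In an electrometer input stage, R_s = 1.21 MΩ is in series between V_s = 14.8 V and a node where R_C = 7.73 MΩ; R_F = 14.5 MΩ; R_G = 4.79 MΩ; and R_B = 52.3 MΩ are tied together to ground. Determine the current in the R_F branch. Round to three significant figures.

I ≈ 0.673 µA

Combine the parallel branches: R_p = (1/7.73 + 1/14.5 + 1/4.79 + 1/52.3)⁻¹ = 2.346 MΩ.
V_A by voltage divider: V_A = 14.8 × 2.346/(1.21 + 2.346) = 9.764 V.
Branch current I = V_A/R_F = 9.764/14.5 = 0.6734 µA.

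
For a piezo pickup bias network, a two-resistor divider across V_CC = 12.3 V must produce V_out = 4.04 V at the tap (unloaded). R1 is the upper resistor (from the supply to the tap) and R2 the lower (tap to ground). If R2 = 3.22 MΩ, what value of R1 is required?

Required fraction k = V_out/V_CC = 0.3285.
R1 = R2·(1/k − 1) = 3.22 × 2.045 = 6.583 MΩ.

R1 ≈ 6.58 MΩ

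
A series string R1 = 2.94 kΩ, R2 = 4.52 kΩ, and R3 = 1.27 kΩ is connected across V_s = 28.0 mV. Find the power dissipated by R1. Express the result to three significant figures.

ΣR = 8.730 kΩ → I = 28.0/8.730 = 3.207 µA.
P(R1) = I²·R1 = (3.207)² × 2.94 = 30.24 nW.

P ≈ 30.2 nW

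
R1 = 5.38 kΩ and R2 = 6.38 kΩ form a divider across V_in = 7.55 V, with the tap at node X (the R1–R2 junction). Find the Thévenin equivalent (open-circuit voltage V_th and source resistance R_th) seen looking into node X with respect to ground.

V_th ≈ 4.10 V, R_th ≈ 2.92 kΩ

Open-circuit (no load on X): V_th = V_in · R2/(R1 + R2) = 7.55 × 6.38/(5.380 + 6.38) = 4.096 V.
Zeroing V_in shorts the top of R1 to ground, so R_th = R1 ‖ R2 = 2.919 kΩ.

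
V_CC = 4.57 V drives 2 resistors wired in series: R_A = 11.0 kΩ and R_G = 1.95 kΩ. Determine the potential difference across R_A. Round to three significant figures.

ΣR = 11.0 + 1.95 = 12.95 kΩ.
Voltage divider: V = V_CC · (11.00 / 12.95) = 4.57 × 0.8494 = 3.882 V.

V ≈ 3.88 V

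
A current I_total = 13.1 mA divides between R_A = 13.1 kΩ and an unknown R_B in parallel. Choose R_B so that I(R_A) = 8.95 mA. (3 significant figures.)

R_B ≈ 28.3 kΩ

In a two-way split, I_A/I_total = R_B/(R_A + R_B).
8.95/13.1 = R_B/(R_A + R_B) → R_B = R_A · (0.6832)/(1 − 0.6832) = 13.1 × 2.157 = 28.25 kΩ.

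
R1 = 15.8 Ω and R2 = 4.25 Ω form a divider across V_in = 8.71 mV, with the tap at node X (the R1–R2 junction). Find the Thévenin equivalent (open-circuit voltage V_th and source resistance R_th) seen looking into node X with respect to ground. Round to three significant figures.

With X open, the divider is unloaded: V_th = 8.71 × 4.25/20.05 = 1.846 mV.
With V_in suppressed (replaced by a short), R_th = R1 ‖ R2 = (15.80 × 4.25)/(15.80 + 4.25) = 3.349 Ω.

V_th ≈ 1.85 mV, R_th ≈ 3.35 Ω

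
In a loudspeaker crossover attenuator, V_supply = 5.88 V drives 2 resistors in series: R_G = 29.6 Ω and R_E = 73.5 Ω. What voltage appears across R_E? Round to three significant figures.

Series total: ΣR = 29.6 + 73.5 = 103.1 Ω.
By the voltage-divider rule, V = 5.88 × 73.50/103.1 = 4.192 V.

V ≈ 4.19 V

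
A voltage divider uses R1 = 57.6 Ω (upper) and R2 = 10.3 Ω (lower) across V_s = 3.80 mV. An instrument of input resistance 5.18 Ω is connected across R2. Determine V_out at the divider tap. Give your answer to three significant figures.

V_out ≈ 0.215 mV

The load sits in parallel with R2, giving an effective lower resistance R2' = R2·R_L/(R2+R_L) = 3.447 Ω.
Voltage divider with the loaded lower leg: V_out = 3.80 × 3.447/(57.6 + 3.447) = 3.80 × 0.05646 = 0.2145 mV.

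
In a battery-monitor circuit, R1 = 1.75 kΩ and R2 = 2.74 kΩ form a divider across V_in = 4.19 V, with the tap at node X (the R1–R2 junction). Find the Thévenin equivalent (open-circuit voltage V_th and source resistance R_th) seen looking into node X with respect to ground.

With X open, the divider is unloaded: V_th = 4.19 × 2.74/4.490 = 2.557 V.
Looking into X with the source shorted: R_th = R1·R2/(R1+R2) = 1.750 × 2.74/4.490 = 1.068 kΩ.

V_th ≈ 2.56 V, R_th ≈ 1.07 kΩ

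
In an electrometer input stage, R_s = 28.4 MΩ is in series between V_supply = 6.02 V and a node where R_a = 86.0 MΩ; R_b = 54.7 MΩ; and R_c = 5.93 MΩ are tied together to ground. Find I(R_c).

I ≈ 0.153 µA

Equivalent of the parallel group: R_p = 5.037 MΩ.
V_A by voltage divider: V_A = 6.02 × 5.037/(28.4 + 5.037) = 0.9068 V.
Branch current I = V_A/R_c = 0.9068/5.93 = 0.1529 µA.
(Equivalently: I_total = 0.1800 µA, then current-divider fraction G_k/ΣG = 0.8494.)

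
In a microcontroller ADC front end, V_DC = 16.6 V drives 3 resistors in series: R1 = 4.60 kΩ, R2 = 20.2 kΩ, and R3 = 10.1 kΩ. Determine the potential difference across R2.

V ≈ 9.61 V

ΣR = 4.60 + 20.2 + 10.1 = 34.90 kΩ.
By the voltage-divider rule, V = 16.6 × 20.20/34.90 = 9.608 V.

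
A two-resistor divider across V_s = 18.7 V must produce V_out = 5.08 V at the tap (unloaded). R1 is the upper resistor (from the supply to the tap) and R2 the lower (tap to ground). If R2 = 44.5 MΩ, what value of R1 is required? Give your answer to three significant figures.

R1 ≈ 119 MΩ

Required fraction k = V_out/V_s = 0.2717.
Rearranging, R1 = R2·(1−k)/k = 44.5 × 2.681 = 119.3 MΩ.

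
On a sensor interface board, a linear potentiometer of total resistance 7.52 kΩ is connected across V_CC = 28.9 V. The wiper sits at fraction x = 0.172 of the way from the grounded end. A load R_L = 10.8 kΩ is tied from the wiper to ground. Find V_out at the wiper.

Lower segment x·R_p = 1.293 kΩ; upper segment (1−x)·R_p = 6.227 kΩ.
Lower segment in parallel with the load: 1.293 ‖ 10.8 = 1.155 kΩ.
Then V_out = V_CC · 1.155/(6.227 + 1.155) = 4.522 V.

V_out ≈ 4.52 V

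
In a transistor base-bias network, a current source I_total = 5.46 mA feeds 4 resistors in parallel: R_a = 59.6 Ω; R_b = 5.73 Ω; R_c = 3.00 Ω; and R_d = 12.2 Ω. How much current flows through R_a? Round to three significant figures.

Total conductance ΣG = 1/59.6 + 1/5.73 + 1/3.00 + 1/12.2 = 0.6066 (units of 1/Ω).
Current divider: I(R_a) = I_total · G_k/ΣG = 5.46 × (0.01678/0.6066) = 5.46 × 0.02766 = 0.1510 mA.

I ≈ 0.151 mA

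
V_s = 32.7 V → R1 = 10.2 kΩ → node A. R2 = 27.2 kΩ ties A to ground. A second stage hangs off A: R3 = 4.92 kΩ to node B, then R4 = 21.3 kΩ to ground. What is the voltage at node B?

Looking into the second stage from A: R3 + R4 = 26.22 kΩ appears in parallel with R2.
R2 ‖ (R3+R4) = 13.35 kΩ.
V_A = 32.7 × 13.35/(10.2 + 13.35) = 18.54 V.
V_B = V_A × 0.8124 = 15.06 V.

V_B ≈ 15.1 V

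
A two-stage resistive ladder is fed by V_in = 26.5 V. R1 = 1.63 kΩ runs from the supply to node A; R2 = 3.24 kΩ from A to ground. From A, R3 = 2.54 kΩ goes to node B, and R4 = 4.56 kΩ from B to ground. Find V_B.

V_B ≈ 9.82 V

Looking into the second stage from A: R3 + R4 = 7.100 kΩ appears in parallel with R2.
R2 ‖ (R3+R4) = 2.225 kΩ.
So V_A = 26.5 × 0.5771 = 15.29 V.
Then the unloaded second divider: V_B = V_A × R4/(R3+R4) = 15.29 × 0.6423 = 9.823 V.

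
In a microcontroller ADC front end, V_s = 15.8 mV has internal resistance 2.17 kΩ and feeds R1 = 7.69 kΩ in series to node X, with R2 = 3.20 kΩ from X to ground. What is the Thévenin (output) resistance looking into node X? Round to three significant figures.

R_th ≈ 2.42 kΩ

R1' = 2.17 + 7.69 = 9.860 kΩ (source resistance + R1).
Zeroing V_s shorts the top of R1' to ground, so R_th = R1' ‖ R2 = 2.416 kΩ.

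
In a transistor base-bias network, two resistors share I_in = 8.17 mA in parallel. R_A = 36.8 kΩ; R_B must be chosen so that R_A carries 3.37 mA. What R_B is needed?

R_B ≈ 25.8 kΩ

In a two-way split, I_A/I_in = R_B/(R_A + R_B).
With f = 0.4125, R_B = R_A · f/(1−f) = 36.8 × 0.7021 = 25.84 kΩ.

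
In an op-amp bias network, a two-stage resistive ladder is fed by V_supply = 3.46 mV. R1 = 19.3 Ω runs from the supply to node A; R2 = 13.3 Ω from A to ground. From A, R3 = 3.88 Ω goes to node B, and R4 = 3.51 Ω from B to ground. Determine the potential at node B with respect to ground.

V_B ≈ 0.325 mV

Node A sees R2 in parallel with the series input of stage 2, R3 + R4 = 7.390 Ω.
Effective lower resistance at A: R2 ‖ 7.390 = 4.750 Ω.
First divider: V_A = V_supply · 4.750/(19.3 + 4.750) = 0.6834 mV.
Stage 2 is unloaded, so V_B = V_A · R4/(R3+R4) = 0.6834 × 3.51/7.390 = 0.3246 mV.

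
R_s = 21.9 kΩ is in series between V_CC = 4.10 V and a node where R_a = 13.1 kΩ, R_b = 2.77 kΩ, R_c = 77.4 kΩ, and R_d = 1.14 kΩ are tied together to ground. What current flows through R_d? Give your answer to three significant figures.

I ≈ 0.120 mA

Parallel bank: R_p = 1/(1/13.1 + 1/2.77 + 1/77.4 + 1/1.14) = 0.7533 kΩ.
V_A = 4.10 × 0.7533/22.65 = 0.1363 V.
I(R_d) = V_A / R_d = 0.1363/1.14 = 0.1196 mA.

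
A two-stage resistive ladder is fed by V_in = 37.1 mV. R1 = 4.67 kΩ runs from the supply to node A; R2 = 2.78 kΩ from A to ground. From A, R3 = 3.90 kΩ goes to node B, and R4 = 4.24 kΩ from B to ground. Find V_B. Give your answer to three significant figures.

V_B ≈ 5.94 mV

Looking into the second stage from A: R3 + R4 = 8.140 kΩ appears in parallel with R2.
R2 ‖ (R3+R4) = 2.072 kΩ.
First divider: V_A = V_in · 2.072/(4.67 + 2.072) = 11.40 mV.
Stage 2 is unloaded, so V_B = V_A · R4/(R3+R4) = 11.40 × 4.24/8.140 = 5.940 mV.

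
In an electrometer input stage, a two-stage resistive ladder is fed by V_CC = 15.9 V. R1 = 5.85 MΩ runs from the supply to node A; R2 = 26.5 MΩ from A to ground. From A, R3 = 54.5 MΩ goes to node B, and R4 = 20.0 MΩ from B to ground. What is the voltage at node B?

V_B ≈ 3.29 V

Node A sees R2 in parallel with the series input of stage 2, R3 + R4 = 74.50 MΩ.
R2 ‖ (R3+R4) = 19.55 MΩ.
V_A = 15.9 × 19.55/(5.85 + 19.55) = 12.24 V.
V_B = V_A × 0.2685 = 3.285 V.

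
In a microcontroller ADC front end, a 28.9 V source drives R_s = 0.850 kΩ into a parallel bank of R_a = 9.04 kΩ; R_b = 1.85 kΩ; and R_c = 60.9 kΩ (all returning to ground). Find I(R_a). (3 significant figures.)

Combine the parallel branches: R_p = (1/9.04 + 1/1.85 + 1/60.9)⁻¹ = 1.498 kΩ.
Node voltage V_A = V_CC · R_p/(R_s + R_p) = 28.9 × 0.6380 = 18.44 V.
Branch current I = V_A/R_a = 18.44/9.04 = 2.040 mA.

I ≈ 2.04 mA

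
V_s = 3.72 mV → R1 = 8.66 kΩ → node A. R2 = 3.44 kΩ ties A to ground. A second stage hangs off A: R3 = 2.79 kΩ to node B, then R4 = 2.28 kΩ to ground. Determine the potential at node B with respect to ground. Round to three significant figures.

Node A sees R2 in parallel with the series input of stage 2, R3 + R4 = 5.070 kΩ.
Effective lower resistance at A: R2 ‖ 5.070 = 2.049 kΩ.
V_A = 3.72 × 2.049/(8.66 + 2.049) = 0.7119 mV.
Then the unloaded second divider: V_B = V_A × R4/(R3+R4) = 0.7119 × 0.4497 = 0.3201 mV.

V_B ≈ 0.320 mV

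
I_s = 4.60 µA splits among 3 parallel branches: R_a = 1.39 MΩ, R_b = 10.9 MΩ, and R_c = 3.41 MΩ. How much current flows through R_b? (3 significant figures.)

I ≈ 0.382 µA

Conductances: ΣG = 1/1.39 + 1/10.9 + 1/3.41 = 1.104 (1/MΩ).
R_b takes the fraction G_k/ΣG = 0.09174/1.104 = 0.08307, so I = 4.60 × 0.08307 = 0.3821 µA.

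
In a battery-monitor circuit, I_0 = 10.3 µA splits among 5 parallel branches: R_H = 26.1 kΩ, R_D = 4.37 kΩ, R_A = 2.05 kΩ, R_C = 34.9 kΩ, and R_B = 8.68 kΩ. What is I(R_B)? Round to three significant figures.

I ≈ 1.32 µA

ΣG = 1/26.1 + 1/4.37 + 1/2.05 + 1/34.9 + 1/8.68 = 0.8988.
R_B takes the fraction G_k/ΣG = 0.1152/0.8988 = 0.1282, so I = 10.3 × 0.1282 = 1.320 µA.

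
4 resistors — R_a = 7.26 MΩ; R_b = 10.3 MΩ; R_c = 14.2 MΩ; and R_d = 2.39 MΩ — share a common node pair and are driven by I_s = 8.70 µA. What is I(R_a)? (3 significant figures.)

ΣG = 1/7.26 + 1/10.3 + 1/14.2 + 1/2.39 = 0.7237.
Current divider: I(R_a) = I_s · G_k/ΣG = 8.70 × (0.1377/0.7237) = 8.70 × 0.1903 = 1.656 µA.

I ≈ 1.66 µA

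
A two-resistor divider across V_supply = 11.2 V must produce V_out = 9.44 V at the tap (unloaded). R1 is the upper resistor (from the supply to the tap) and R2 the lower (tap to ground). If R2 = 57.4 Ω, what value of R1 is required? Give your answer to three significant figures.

R1 ≈ 10.7 Ω

V_out/V_supply = R2/(R1+R2) = 0.8429.
So R1 = R2 · (V_supply/V_out − 1) = 57.4 × (11.2/9.44 − 1) = 57.4 × 0.1864 = 10.70 Ω.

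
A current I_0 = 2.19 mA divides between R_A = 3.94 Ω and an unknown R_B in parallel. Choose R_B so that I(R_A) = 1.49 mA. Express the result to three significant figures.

R_B ≈ 8.39 Ω

In a two-way split, I_A/I_0 = R_B/(R_A + R_B).
1.49/2.19 = R_B/(R_A + R_B) → R_B = R_A · (0.6804)/(1 − 0.6804) = 3.94 × 2.129 = 8.387 Ω.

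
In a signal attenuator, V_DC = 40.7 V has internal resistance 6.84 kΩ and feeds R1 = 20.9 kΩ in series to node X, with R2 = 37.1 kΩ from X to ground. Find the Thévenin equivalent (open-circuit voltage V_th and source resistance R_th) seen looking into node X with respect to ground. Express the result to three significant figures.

V_th ≈ 23.3 V, R_th ≈ 15.9 kΩ

R1' = 6.84 + 20.9 = 27.74 kΩ (source resistance + R1).
V_th is the unloaded tap voltage: V_DC · R2/(R1'+R2) = 40.7 × 0.5722 = 23.29 V.
Zeroing V_DC shorts the top of R1' to ground, so R_th = R1' ‖ R2 = 15.87 kΩ.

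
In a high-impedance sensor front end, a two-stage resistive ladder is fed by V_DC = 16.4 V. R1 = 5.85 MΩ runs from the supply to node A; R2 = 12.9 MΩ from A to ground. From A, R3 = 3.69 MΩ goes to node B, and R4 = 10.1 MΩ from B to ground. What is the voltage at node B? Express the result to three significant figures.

V_B ≈ 6.40 V

Node A sees R2 in parallel with the series input of stage 2, R3 + R4 = 13.79 MΩ.
Effective lower resistance at A: R2 ‖ 13.79 = 6.665 MΩ.
First divider: V_A = V_DC · 6.665/(5.85 + 6.665) = 8.734 V.
V_B = V_A × 0.7324 = 6.397 V.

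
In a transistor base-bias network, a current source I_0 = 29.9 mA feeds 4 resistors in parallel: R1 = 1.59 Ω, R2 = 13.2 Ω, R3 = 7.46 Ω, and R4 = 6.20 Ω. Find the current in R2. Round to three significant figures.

I ≈ 2.27 mA

Total conductance ΣG = 1/1.59 + 1/13.2 + 1/7.46 + 1/6.20 = 1.000 (units of 1/Ω).
By the current-divider rule, I = I_0 · G_k/ΣG = 29.9 × 0.07576 = 2.265 mA.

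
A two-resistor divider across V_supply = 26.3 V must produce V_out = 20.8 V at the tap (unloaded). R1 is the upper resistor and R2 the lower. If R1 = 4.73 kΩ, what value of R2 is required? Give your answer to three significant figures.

The divider ratio is R2/(R1+R2) = 20.8/26.3 = 0.7909.
Rearranging, R2 = R1·k/(1−k) = 4.73 × 3.782 = 17.89 kΩ.

R2 ≈ 17.9 kΩ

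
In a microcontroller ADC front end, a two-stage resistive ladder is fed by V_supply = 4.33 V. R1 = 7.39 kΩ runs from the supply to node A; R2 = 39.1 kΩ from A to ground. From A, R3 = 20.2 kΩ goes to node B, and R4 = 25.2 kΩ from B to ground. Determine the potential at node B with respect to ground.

V_B ≈ 1.78 V

The second stage (R3 + R4 = 45.40 kΩ) loads node A in parallel with R2.
R2 ‖ (R3+R4) = 21.01 kΩ.
V_A = 4.33 × 21.01/(7.39 + 21.01) = 3.203 V.
V_B = V_A × 0.5551 = 1.778 V.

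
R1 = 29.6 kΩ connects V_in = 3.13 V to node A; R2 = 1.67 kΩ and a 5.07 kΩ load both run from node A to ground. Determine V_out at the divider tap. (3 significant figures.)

First combine the lower leg with the load: R2 ‖ R_L = 1.256 kΩ.
Then V_out = V_in · R2'/(R1 + R2') = 3.13 × 1.256/30.86 = 0.1274 V.

V_out ≈ 0.127 V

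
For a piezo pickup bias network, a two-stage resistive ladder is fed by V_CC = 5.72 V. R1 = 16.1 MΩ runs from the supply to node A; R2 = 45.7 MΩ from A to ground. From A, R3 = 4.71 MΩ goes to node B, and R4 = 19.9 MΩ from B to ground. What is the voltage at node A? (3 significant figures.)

The second stage (R3 + R4 = 24.61 MΩ) loads node A in parallel with R2.
Effective lower resistance at A: R2 ‖ 24.61 = 16.00 MΩ.
So V_A = 5.72 × 0.4984 = 2.851 V.

V_A ≈ 2.85 V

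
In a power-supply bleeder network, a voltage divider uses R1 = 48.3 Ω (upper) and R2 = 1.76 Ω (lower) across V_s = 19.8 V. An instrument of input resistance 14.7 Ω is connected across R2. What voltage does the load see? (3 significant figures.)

R2 ‖ R_L = (1.76 × 14.7)/(1.76 + 14.7) = 1.572 Ω.
Voltage divider with the loaded lower leg: V_out = 19.8 × 1.572/(48.3 + 1.572) = 19.8 × 0.03152 = 0.6240 V.

V_out ≈ 0.624 V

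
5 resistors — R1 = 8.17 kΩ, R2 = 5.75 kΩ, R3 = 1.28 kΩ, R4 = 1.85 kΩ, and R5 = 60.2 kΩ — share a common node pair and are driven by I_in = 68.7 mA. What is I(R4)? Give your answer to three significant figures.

I ≈ 22.7 mA

Conductances: ΣG = 1/8.17 + 1/5.75 + 1/1.28 + 1/1.85 + 1/60.2 = 1.635 (1/kΩ).
R4 takes the fraction G_k/ΣG = 0.5405/1.635 = 0.3307, so I = 68.7 × 0.3307 = 22.72 mA.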